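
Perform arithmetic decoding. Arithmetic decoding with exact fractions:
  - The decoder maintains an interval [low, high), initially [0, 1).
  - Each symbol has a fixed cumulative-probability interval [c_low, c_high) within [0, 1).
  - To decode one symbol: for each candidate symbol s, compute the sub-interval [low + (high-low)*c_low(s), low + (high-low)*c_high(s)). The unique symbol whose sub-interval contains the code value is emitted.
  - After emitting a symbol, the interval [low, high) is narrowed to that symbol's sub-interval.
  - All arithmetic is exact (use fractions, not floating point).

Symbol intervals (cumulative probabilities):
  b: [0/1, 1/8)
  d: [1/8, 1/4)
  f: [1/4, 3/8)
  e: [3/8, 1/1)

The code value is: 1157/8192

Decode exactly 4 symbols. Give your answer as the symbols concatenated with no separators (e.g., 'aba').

Answer: ddbf

Derivation:
Step 1: interval [0/1, 1/1), width = 1/1 - 0/1 = 1/1
  'b': [0/1 + 1/1*0/1, 0/1 + 1/1*1/8) = [0/1, 1/8)
  'd': [0/1 + 1/1*1/8, 0/1 + 1/1*1/4) = [1/8, 1/4) <- contains code 1157/8192
  'f': [0/1 + 1/1*1/4, 0/1 + 1/1*3/8) = [1/4, 3/8)
  'e': [0/1 + 1/1*3/8, 0/1 + 1/1*1/1) = [3/8, 1/1)
  emit 'd', narrow to [1/8, 1/4)
Step 2: interval [1/8, 1/4), width = 1/4 - 1/8 = 1/8
  'b': [1/8 + 1/8*0/1, 1/8 + 1/8*1/8) = [1/8, 9/64)
  'd': [1/8 + 1/8*1/8, 1/8 + 1/8*1/4) = [9/64, 5/32) <- contains code 1157/8192
  'f': [1/8 + 1/8*1/4, 1/8 + 1/8*3/8) = [5/32, 11/64)
  'e': [1/8 + 1/8*3/8, 1/8 + 1/8*1/1) = [11/64, 1/4)
  emit 'd', narrow to [9/64, 5/32)
Step 3: interval [9/64, 5/32), width = 5/32 - 9/64 = 1/64
  'b': [9/64 + 1/64*0/1, 9/64 + 1/64*1/8) = [9/64, 73/512) <- contains code 1157/8192
  'd': [9/64 + 1/64*1/8, 9/64 + 1/64*1/4) = [73/512, 37/256)
  'f': [9/64 + 1/64*1/4, 9/64 + 1/64*3/8) = [37/256, 75/512)
  'e': [9/64 + 1/64*3/8, 9/64 + 1/64*1/1) = [75/512, 5/32)
  emit 'b', narrow to [9/64, 73/512)
Step 4: interval [9/64, 73/512), width = 73/512 - 9/64 = 1/512
  'b': [9/64 + 1/512*0/1, 9/64 + 1/512*1/8) = [9/64, 577/4096)
  'd': [9/64 + 1/512*1/8, 9/64 + 1/512*1/4) = [577/4096, 289/2048)
  'f': [9/64 + 1/512*1/4, 9/64 + 1/512*3/8) = [289/2048, 579/4096) <- contains code 1157/8192
  'e': [9/64 + 1/512*3/8, 9/64 + 1/512*1/1) = [579/4096, 73/512)
  emit 'f', narrow to [289/2048, 579/4096)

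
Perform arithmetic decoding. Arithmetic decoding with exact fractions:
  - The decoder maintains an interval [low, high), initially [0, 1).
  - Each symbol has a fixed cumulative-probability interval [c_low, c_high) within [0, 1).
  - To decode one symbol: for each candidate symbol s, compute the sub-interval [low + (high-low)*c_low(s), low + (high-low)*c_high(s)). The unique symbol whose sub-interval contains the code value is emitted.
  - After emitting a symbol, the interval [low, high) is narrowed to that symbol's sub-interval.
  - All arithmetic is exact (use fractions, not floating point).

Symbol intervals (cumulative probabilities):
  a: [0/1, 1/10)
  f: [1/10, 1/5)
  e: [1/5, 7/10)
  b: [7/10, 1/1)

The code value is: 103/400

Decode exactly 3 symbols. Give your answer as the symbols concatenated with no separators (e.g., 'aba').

Step 1: interval [0/1, 1/1), width = 1/1 - 0/1 = 1/1
  'a': [0/1 + 1/1*0/1, 0/1 + 1/1*1/10) = [0/1, 1/10)
  'f': [0/1 + 1/1*1/10, 0/1 + 1/1*1/5) = [1/10, 1/5)
  'e': [0/1 + 1/1*1/5, 0/1 + 1/1*7/10) = [1/5, 7/10) <- contains code 103/400
  'b': [0/1 + 1/1*7/10, 0/1 + 1/1*1/1) = [7/10, 1/1)
  emit 'e', narrow to [1/5, 7/10)
Step 2: interval [1/5, 7/10), width = 7/10 - 1/5 = 1/2
  'a': [1/5 + 1/2*0/1, 1/5 + 1/2*1/10) = [1/5, 1/4)
  'f': [1/5 + 1/2*1/10, 1/5 + 1/2*1/5) = [1/4, 3/10) <- contains code 103/400
  'e': [1/5 + 1/2*1/5, 1/5 + 1/2*7/10) = [3/10, 11/20)
  'b': [1/5 + 1/2*7/10, 1/5 + 1/2*1/1) = [11/20, 7/10)
  emit 'f', narrow to [1/4, 3/10)
Step 3: interval [1/4, 3/10), width = 3/10 - 1/4 = 1/20
  'a': [1/4 + 1/20*0/1, 1/4 + 1/20*1/10) = [1/4, 51/200)
  'f': [1/4 + 1/20*1/10, 1/4 + 1/20*1/5) = [51/200, 13/50) <- contains code 103/400
  'e': [1/4 + 1/20*1/5, 1/4 + 1/20*7/10) = [13/50, 57/200)
  'b': [1/4 + 1/20*7/10, 1/4 + 1/20*1/1) = [57/200, 3/10)
  emit 'f', narrow to [51/200, 13/50)

Answer: eff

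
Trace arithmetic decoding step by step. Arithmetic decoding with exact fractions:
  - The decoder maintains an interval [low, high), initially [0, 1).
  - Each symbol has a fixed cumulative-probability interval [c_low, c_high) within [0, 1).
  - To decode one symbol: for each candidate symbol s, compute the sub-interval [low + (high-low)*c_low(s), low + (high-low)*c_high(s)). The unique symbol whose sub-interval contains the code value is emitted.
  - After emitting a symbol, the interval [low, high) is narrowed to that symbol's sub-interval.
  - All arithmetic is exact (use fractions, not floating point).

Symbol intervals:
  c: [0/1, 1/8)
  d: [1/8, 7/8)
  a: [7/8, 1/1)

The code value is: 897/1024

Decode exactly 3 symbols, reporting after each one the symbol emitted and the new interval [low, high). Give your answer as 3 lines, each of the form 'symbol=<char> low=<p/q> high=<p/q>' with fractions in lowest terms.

Step 1: interval [0/1, 1/1), width = 1/1 - 0/1 = 1/1
  'c': [0/1 + 1/1*0/1, 0/1 + 1/1*1/8) = [0/1, 1/8)
  'd': [0/1 + 1/1*1/8, 0/1 + 1/1*7/8) = [1/8, 7/8)
  'a': [0/1 + 1/1*7/8, 0/1 + 1/1*1/1) = [7/8, 1/1) <- contains code 897/1024
  emit 'a', narrow to [7/8, 1/1)
Step 2: interval [7/8, 1/1), width = 1/1 - 7/8 = 1/8
  'c': [7/8 + 1/8*0/1, 7/8 + 1/8*1/8) = [7/8, 57/64) <- contains code 897/1024
  'd': [7/8 + 1/8*1/8, 7/8 + 1/8*7/8) = [57/64, 63/64)
  'a': [7/8 + 1/8*7/8, 7/8 + 1/8*1/1) = [63/64, 1/1)
  emit 'c', narrow to [7/8, 57/64)
Step 3: interval [7/8, 57/64), width = 57/64 - 7/8 = 1/64
  'c': [7/8 + 1/64*0/1, 7/8 + 1/64*1/8) = [7/8, 449/512) <- contains code 897/1024
  'd': [7/8 + 1/64*1/8, 7/8 + 1/64*7/8) = [449/512, 455/512)
  'a': [7/8 + 1/64*7/8, 7/8 + 1/64*1/1) = [455/512, 57/64)
  emit 'c', narrow to [7/8, 449/512)

Answer: symbol=a low=7/8 high=1/1
symbol=c low=7/8 high=57/64
symbol=c low=7/8 high=449/512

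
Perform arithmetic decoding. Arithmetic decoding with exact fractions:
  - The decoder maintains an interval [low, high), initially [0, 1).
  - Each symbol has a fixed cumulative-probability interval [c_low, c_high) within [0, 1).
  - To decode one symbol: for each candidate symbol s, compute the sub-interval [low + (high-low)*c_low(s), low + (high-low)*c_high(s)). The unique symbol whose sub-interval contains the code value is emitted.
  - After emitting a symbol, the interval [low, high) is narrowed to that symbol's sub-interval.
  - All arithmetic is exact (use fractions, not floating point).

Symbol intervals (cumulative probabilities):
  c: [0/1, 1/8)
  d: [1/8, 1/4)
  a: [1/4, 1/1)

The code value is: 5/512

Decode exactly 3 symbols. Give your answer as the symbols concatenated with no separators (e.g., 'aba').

Answer: cca

Derivation:
Step 1: interval [0/1, 1/1), width = 1/1 - 0/1 = 1/1
  'c': [0/1 + 1/1*0/1, 0/1 + 1/1*1/8) = [0/1, 1/8) <- contains code 5/512
  'd': [0/1 + 1/1*1/8, 0/1 + 1/1*1/4) = [1/8, 1/4)
  'a': [0/1 + 1/1*1/4, 0/1 + 1/1*1/1) = [1/4, 1/1)
  emit 'c', narrow to [0/1, 1/8)
Step 2: interval [0/1, 1/8), width = 1/8 - 0/1 = 1/8
  'c': [0/1 + 1/8*0/1, 0/1 + 1/8*1/8) = [0/1, 1/64) <- contains code 5/512
  'd': [0/1 + 1/8*1/8, 0/1 + 1/8*1/4) = [1/64, 1/32)
  'a': [0/1 + 1/8*1/4, 0/1 + 1/8*1/1) = [1/32, 1/8)
  emit 'c', narrow to [0/1, 1/64)
Step 3: interval [0/1, 1/64), width = 1/64 - 0/1 = 1/64
  'c': [0/1 + 1/64*0/1, 0/1 + 1/64*1/8) = [0/1, 1/512)
  'd': [0/1 + 1/64*1/8, 0/1 + 1/64*1/4) = [1/512, 1/256)
  'a': [0/1 + 1/64*1/4, 0/1 + 1/64*1/1) = [1/256, 1/64) <- contains code 5/512
  emit 'a', narrow to [1/256, 1/64)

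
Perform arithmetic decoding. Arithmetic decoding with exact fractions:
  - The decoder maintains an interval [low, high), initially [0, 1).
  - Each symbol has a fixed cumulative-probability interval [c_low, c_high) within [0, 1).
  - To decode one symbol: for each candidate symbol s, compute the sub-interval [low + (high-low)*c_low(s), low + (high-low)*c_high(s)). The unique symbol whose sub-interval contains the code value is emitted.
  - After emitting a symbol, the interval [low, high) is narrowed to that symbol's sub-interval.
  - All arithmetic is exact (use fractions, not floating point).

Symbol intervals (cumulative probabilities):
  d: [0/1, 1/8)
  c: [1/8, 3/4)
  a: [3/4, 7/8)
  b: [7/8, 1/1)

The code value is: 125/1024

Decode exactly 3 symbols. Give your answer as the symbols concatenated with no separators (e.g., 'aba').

Answer: dba

Derivation:
Step 1: interval [0/1, 1/1), width = 1/1 - 0/1 = 1/1
  'd': [0/1 + 1/1*0/1, 0/1 + 1/1*1/8) = [0/1, 1/8) <- contains code 125/1024
  'c': [0/1 + 1/1*1/8, 0/1 + 1/1*3/4) = [1/8, 3/4)
  'a': [0/1 + 1/1*3/4, 0/1 + 1/1*7/8) = [3/4, 7/8)
  'b': [0/1 + 1/1*7/8, 0/1 + 1/1*1/1) = [7/8, 1/1)
  emit 'd', narrow to [0/1, 1/8)
Step 2: interval [0/1, 1/8), width = 1/8 - 0/1 = 1/8
  'd': [0/1 + 1/8*0/1, 0/1 + 1/8*1/8) = [0/1, 1/64)
  'c': [0/1 + 1/8*1/8, 0/1 + 1/8*3/4) = [1/64, 3/32)
  'a': [0/1 + 1/8*3/4, 0/1 + 1/8*7/8) = [3/32, 7/64)
  'b': [0/1 + 1/8*7/8, 0/1 + 1/8*1/1) = [7/64, 1/8) <- contains code 125/1024
  emit 'b', narrow to [7/64, 1/8)
Step 3: interval [7/64, 1/8), width = 1/8 - 7/64 = 1/64
  'd': [7/64 + 1/64*0/1, 7/64 + 1/64*1/8) = [7/64, 57/512)
  'c': [7/64 + 1/64*1/8, 7/64 + 1/64*3/4) = [57/512, 31/256)
  'a': [7/64 + 1/64*3/4, 7/64 + 1/64*7/8) = [31/256, 63/512) <- contains code 125/1024
  'b': [7/64 + 1/64*7/8, 7/64 + 1/64*1/1) = [63/512, 1/8)
  emit 'a', narrow to [31/256, 63/512)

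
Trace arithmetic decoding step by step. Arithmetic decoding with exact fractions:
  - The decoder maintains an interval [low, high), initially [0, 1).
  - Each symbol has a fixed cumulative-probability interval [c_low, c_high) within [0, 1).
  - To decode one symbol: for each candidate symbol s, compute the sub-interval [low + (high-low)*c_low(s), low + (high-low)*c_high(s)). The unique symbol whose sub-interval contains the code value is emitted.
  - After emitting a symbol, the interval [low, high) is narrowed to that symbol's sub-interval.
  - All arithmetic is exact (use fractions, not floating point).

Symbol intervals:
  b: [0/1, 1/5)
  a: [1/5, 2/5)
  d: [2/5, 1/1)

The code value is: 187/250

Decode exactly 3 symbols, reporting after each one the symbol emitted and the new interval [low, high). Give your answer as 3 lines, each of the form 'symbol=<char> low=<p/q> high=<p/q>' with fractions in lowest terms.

Step 1: interval [0/1, 1/1), width = 1/1 - 0/1 = 1/1
  'b': [0/1 + 1/1*0/1, 0/1 + 1/1*1/5) = [0/1, 1/5)
  'a': [0/1 + 1/1*1/5, 0/1 + 1/1*2/5) = [1/5, 2/5)
  'd': [0/1 + 1/1*2/5, 0/1 + 1/1*1/1) = [2/5, 1/1) <- contains code 187/250
  emit 'd', narrow to [2/5, 1/1)
Step 2: interval [2/5, 1/1), width = 1/1 - 2/5 = 3/5
  'b': [2/5 + 3/5*0/1, 2/5 + 3/5*1/5) = [2/5, 13/25)
  'a': [2/5 + 3/5*1/5, 2/5 + 3/5*2/5) = [13/25, 16/25)
  'd': [2/5 + 3/5*2/5, 2/5 + 3/5*1/1) = [16/25, 1/1) <- contains code 187/250
  emit 'd', narrow to [16/25, 1/1)
Step 3: interval [16/25, 1/1), width = 1/1 - 16/25 = 9/25
  'b': [16/25 + 9/25*0/1, 16/25 + 9/25*1/5) = [16/25, 89/125)
  'a': [16/25 + 9/25*1/5, 16/25 + 9/25*2/5) = [89/125, 98/125) <- contains code 187/250
  'd': [16/25 + 9/25*2/5, 16/25 + 9/25*1/1) = [98/125, 1/1)
  emit 'a', narrow to [89/125, 98/125)

Answer: symbol=d low=2/5 high=1/1
symbol=d low=16/25 high=1/1
symbol=a low=89/125 high=98/125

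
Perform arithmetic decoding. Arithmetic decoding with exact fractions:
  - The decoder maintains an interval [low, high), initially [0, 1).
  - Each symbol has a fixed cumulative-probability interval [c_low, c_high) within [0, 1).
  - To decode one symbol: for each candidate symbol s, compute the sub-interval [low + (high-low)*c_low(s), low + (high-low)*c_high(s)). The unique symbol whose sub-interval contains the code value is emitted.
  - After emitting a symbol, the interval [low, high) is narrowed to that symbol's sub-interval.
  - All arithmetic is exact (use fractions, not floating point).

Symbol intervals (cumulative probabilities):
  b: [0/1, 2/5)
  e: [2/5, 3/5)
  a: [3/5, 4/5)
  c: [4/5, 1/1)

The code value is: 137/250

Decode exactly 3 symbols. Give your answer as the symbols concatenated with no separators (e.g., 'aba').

Answer: eaa

Derivation:
Step 1: interval [0/1, 1/1), width = 1/1 - 0/1 = 1/1
  'b': [0/1 + 1/1*0/1, 0/1 + 1/1*2/5) = [0/1, 2/5)
  'e': [0/1 + 1/1*2/5, 0/1 + 1/1*3/5) = [2/5, 3/5) <- contains code 137/250
  'a': [0/1 + 1/1*3/5, 0/1 + 1/1*4/5) = [3/5, 4/5)
  'c': [0/1 + 1/1*4/5, 0/1 + 1/1*1/1) = [4/5, 1/1)
  emit 'e', narrow to [2/5, 3/5)
Step 2: interval [2/5, 3/5), width = 3/5 - 2/5 = 1/5
  'b': [2/5 + 1/5*0/1, 2/5 + 1/5*2/5) = [2/5, 12/25)
  'e': [2/5 + 1/5*2/5, 2/5 + 1/5*3/5) = [12/25, 13/25)
  'a': [2/5 + 1/5*3/5, 2/5 + 1/5*4/5) = [13/25, 14/25) <- contains code 137/250
  'c': [2/5 + 1/5*4/5, 2/5 + 1/5*1/1) = [14/25, 3/5)
  emit 'a', narrow to [13/25, 14/25)
Step 3: interval [13/25, 14/25), width = 14/25 - 13/25 = 1/25
  'b': [13/25 + 1/25*0/1, 13/25 + 1/25*2/5) = [13/25, 67/125)
  'e': [13/25 + 1/25*2/5, 13/25 + 1/25*3/5) = [67/125, 68/125)
  'a': [13/25 + 1/25*3/5, 13/25 + 1/25*4/5) = [68/125, 69/125) <- contains code 137/250
  'c': [13/25 + 1/25*4/5, 13/25 + 1/25*1/1) = [69/125, 14/25)
  emit 'a', narrow to [68/125, 69/125)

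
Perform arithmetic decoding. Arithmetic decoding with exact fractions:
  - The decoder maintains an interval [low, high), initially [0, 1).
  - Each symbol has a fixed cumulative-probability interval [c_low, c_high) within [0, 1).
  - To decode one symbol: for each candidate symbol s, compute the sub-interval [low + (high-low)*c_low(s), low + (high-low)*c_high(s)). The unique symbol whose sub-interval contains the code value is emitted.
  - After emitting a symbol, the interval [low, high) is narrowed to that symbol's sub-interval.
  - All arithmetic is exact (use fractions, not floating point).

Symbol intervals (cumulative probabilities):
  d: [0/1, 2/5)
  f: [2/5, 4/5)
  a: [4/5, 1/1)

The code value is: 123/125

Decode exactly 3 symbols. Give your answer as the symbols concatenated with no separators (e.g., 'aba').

Answer: aaf

Derivation:
Step 1: interval [0/1, 1/1), width = 1/1 - 0/1 = 1/1
  'd': [0/1 + 1/1*0/1, 0/1 + 1/1*2/5) = [0/1, 2/5)
  'f': [0/1 + 1/1*2/5, 0/1 + 1/1*4/5) = [2/5, 4/5)
  'a': [0/1 + 1/1*4/5, 0/1 + 1/1*1/1) = [4/5, 1/1) <- contains code 123/125
  emit 'a', narrow to [4/5, 1/1)
Step 2: interval [4/5, 1/1), width = 1/1 - 4/5 = 1/5
  'd': [4/5 + 1/5*0/1, 4/5 + 1/5*2/5) = [4/5, 22/25)
  'f': [4/5 + 1/5*2/5, 4/5 + 1/5*4/5) = [22/25, 24/25)
  'a': [4/5 + 1/5*4/5, 4/5 + 1/5*1/1) = [24/25, 1/1) <- contains code 123/125
  emit 'a', narrow to [24/25, 1/1)
Step 3: interval [24/25, 1/1), width = 1/1 - 24/25 = 1/25
  'd': [24/25 + 1/25*0/1, 24/25 + 1/25*2/5) = [24/25, 122/125)
  'f': [24/25 + 1/25*2/5, 24/25 + 1/25*4/5) = [122/125, 124/125) <- contains code 123/125
  'a': [24/25 + 1/25*4/5, 24/25 + 1/25*1/1) = [124/125, 1/1)
  emit 'f', narrow to [122/125, 124/125)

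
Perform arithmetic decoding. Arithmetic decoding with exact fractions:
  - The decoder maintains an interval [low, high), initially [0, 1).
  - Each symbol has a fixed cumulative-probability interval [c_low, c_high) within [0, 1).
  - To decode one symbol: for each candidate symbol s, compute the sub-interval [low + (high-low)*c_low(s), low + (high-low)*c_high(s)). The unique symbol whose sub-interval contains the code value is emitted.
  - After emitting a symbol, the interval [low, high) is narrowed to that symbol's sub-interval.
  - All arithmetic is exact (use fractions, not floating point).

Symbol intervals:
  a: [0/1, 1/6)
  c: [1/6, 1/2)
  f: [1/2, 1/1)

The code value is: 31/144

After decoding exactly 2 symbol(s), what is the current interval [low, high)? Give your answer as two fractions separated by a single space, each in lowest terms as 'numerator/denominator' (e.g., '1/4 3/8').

Answer: 1/6 2/9

Derivation:
Step 1: interval [0/1, 1/1), width = 1/1 - 0/1 = 1/1
  'a': [0/1 + 1/1*0/1, 0/1 + 1/1*1/6) = [0/1, 1/6)
  'c': [0/1 + 1/1*1/6, 0/1 + 1/1*1/2) = [1/6, 1/2) <- contains code 31/144
  'f': [0/1 + 1/1*1/2, 0/1 + 1/1*1/1) = [1/2, 1/1)
  emit 'c', narrow to [1/6, 1/2)
Step 2: interval [1/6, 1/2), width = 1/2 - 1/6 = 1/3
  'a': [1/6 + 1/3*0/1, 1/6 + 1/3*1/6) = [1/6, 2/9) <- contains code 31/144
  'c': [1/6 + 1/3*1/6, 1/6 + 1/3*1/2) = [2/9, 1/3)
  'f': [1/6 + 1/3*1/2, 1/6 + 1/3*1/1) = [1/3, 1/2)
  emit 'a', narrow to [1/6, 2/9)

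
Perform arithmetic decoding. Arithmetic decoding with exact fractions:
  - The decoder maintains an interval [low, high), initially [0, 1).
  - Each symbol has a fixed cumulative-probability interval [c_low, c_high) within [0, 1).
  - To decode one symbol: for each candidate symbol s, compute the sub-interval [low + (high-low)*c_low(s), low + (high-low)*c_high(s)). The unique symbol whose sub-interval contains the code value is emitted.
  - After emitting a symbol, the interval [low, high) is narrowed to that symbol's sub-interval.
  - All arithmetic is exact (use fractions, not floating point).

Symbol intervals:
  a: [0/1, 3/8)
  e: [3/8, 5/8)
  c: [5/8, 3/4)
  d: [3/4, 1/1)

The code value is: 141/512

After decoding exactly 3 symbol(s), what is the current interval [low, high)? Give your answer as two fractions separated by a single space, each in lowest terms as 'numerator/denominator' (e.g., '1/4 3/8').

Step 1: interval [0/1, 1/1), width = 1/1 - 0/1 = 1/1
  'a': [0/1 + 1/1*0/1, 0/1 + 1/1*3/8) = [0/1, 3/8) <- contains code 141/512
  'e': [0/1 + 1/1*3/8, 0/1 + 1/1*5/8) = [3/8, 5/8)
  'c': [0/1 + 1/1*5/8, 0/1 + 1/1*3/4) = [5/8, 3/4)
  'd': [0/1 + 1/1*3/4, 0/1 + 1/1*1/1) = [3/4, 1/1)
  emit 'a', narrow to [0/1, 3/8)
Step 2: interval [0/1, 3/8), width = 3/8 - 0/1 = 3/8
  'a': [0/1 + 3/8*0/1, 0/1 + 3/8*3/8) = [0/1, 9/64)
  'e': [0/1 + 3/8*3/8, 0/1 + 3/8*5/8) = [9/64, 15/64)
  'c': [0/1 + 3/8*5/8, 0/1 + 3/8*3/4) = [15/64, 9/32) <- contains code 141/512
  'd': [0/1 + 3/8*3/4, 0/1 + 3/8*1/1) = [9/32, 3/8)
  emit 'c', narrow to [15/64, 9/32)
Step 3: interval [15/64, 9/32), width = 9/32 - 15/64 = 3/64
  'a': [15/64 + 3/64*0/1, 15/64 + 3/64*3/8) = [15/64, 129/512)
  'e': [15/64 + 3/64*3/8, 15/64 + 3/64*5/8) = [129/512, 135/512)
  'c': [15/64 + 3/64*5/8, 15/64 + 3/64*3/4) = [135/512, 69/256)
  'd': [15/64 + 3/64*3/4, 15/64 + 3/64*1/1) = [69/256, 9/32) <- contains code 141/512
  emit 'd', narrow to [69/256, 9/32)

Answer: 69/256 9/32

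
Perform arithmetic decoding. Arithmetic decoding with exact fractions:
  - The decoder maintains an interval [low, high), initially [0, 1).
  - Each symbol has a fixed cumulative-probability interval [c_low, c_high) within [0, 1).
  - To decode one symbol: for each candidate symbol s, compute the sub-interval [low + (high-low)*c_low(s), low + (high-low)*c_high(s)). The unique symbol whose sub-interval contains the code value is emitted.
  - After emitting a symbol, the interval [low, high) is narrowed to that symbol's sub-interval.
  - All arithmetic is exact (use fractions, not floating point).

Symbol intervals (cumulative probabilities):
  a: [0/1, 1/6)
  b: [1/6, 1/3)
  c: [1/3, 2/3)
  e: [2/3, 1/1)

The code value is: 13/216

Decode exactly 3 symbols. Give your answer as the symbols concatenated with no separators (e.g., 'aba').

Step 1: interval [0/1, 1/1), width = 1/1 - 0/1 = 1/1
  'a': [0/1 + 1/1*0/1, 0/1 + 1/1*1/6) = [0/1, 1/6) <- contains code 13/216
  'b': [0/1 + 1/1*1/6, 0/1 + 1/1*1/3) = [1/6, 1/3)
  'c': [0/1 + 1/1*1/3, 0/1 + 1/1*2/3) = [1/3, 2/3)
  'e': [0/1 + 1/1*2/3, 0/1 + 1/1*1/1) = [2/3, 1/1)
  emit 'a', narrow to [0/1, 1/6)
Step 2: interval [0/1, 1/6), width = 1/6 - 0/1 = 1/6
  'a': [0/1 + 1/6*0/1, 0/1 + 1/6*1/6) = [0/1, 1/36)
  'b': [0/1 + 1/6*1/6, 0/1 + 1/6*1/3) = [1/36, 1/18)
  'c': [0/1 + 1/6*1/3, 0/1 + 1/6*2/3) = [1/18, 1/9) <- contains code 13/216
  'e': [0/1 + 1/6*2/3, 0/1 + 1/6*1/1) = [1/9, 1/6)
  emit 'c', narrow to [1/18, 1/9)
Step 3: interval [1/18, 1/9), width = 1/9 - 1/18 = 1/18
  'a': [1/18 + 1/18*0/1, 1/18 + 1/18*1/6) = [1/18, 7/108) <- contains code 13/216
  'b': [1/18 + 1/18*1/6, 1/18 + 1/18*1/3) = [7/108, 2/27)
  'c': [1/18 + 1/18*1/3, 1/18 + 1/18*2/3) = [2/27, 5/54)
  'e': [1/18 + 1/18*2/3, 1/18 + 1/18*1/1) = [5/54, 1/9)
  emit 'a', narrow to [1/18, 7/108)

Answer: aca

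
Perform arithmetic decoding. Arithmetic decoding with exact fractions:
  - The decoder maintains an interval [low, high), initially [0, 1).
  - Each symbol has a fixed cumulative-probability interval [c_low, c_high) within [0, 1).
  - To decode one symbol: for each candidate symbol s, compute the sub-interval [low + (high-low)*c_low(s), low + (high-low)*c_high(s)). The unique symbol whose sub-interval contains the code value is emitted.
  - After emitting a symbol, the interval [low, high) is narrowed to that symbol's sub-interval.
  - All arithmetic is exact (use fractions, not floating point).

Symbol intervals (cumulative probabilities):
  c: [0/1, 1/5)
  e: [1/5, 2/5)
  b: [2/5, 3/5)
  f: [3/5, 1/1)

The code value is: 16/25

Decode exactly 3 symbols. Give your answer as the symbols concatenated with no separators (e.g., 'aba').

Step 1: interval [0/1, 1/1), width = 1/1 - 0/1 = 1/1
  'c': [0/1 + 1/1*0/1, 0/1 + 1/1*1/5) = [0/1, 1/5)
  'e': [0/1 + 1/1*1/5, 0/1 + 1/1*2/5) = [1/5, 2/5)
  'b': [0/1 + 1/1*2/5, 0/1 + 1/1*3/5) = [2/5, 3/5)
  'f': [0/1 + 1/1*3/5, 0/1 + 1/1*1/1) = [3/5, 1/1) <- contains code 16/25
  emit 'f', narrow to [3/5, 1/1)
Step 2: interval [3/5, 1/1), width = 1/1 - 3/5 = 2/5
  'c': [3/5 + 2/5*0/1, 3/5 + 2/5*1/5) = [3/5, 17/25) <- contains code 16/25
  'e': [3/5 + 2/5*1/5, 3/5 + 2/5*2/5) = [17/25, 19/25)
  'b': [3/5 + 2/5*2/5, 3/5 + 2/5*3/5) = [19/25, 21/25)
  'f': [3/5 + 2/5*3/5, 3/5 + 2/5*1/1) = [21/25, 1/1)
  emit 'c', narrow to [3/5, 17/25)
Step 3: interval [3/5, 17/25), width = 17/25 - 3/5 = 2/25
  'c': [3/5 + 2/25*0/1, 3/5 + 2/25*1/5) = [3/5, 77/125)
  'e': [3/5 + 2/25*1/5, 3/5 + 2/25*2/5) = [77/125, 79/125)
  'b': [3/5 + 2/25*2/5, 3/5 + 2/25*3/5) = [79/125, 81/125) <- contains code 16/25
  'f': [3/5 + 2/25*3/5, 3/5 + 2/25*1/1) = [81/125, 17/25)
  emit 'b', narrow to [79/125, 81/125)

Answer: fcb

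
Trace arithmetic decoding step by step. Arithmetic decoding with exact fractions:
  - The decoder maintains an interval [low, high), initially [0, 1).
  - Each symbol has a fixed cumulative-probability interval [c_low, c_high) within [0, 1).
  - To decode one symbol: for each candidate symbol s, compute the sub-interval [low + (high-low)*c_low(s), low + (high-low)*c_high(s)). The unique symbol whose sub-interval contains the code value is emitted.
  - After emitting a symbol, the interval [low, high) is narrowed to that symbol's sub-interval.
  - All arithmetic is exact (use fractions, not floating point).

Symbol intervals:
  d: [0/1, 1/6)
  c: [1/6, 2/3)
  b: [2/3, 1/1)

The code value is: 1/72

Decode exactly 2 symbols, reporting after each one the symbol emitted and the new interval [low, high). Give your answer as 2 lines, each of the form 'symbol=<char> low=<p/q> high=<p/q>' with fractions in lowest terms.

Answer: symbol=d low=0/1 high=1/6
symbol=d low=0/1 high=1/36

Derivation:
Step 1: interval [0/1, 1/1), width = 1/1 - 0/1 = 1/1
  'd': [0/1 + 1/1*0/1, 0/1 + 1/1*1/6) = [0/1, 1/6) <- contains code 1/72
  'c': [0/1 + 1/1*1/6, 0/1 + 1/1*2/3) = [1/6, 2/3)
  'b': [0/1 + 1/1*2/3, 0/1 + 1/1*1/1) = [2/3, 1/1)
  emit 'd', narrow to [0/1, 1/6)
Step 2: interval [0/1, 1/6), width = 1/6 - 0/1 = 1/6
  'd': [0/1 + 1/6*0/1, 0/1 + 1/6*1/6) = [0/1, 1/36) <- contains code 1/72
  'c': [0/1 + 1/6*1/6, 0/1 + 1/6*2/3) = [1/36, 1/9)
  'b': [0/1 + 1/6*2/3, 0/1 + 1/6*1/1) = [1/9, 1/6)
  emit 'd', narrow to [0/1, 1/36)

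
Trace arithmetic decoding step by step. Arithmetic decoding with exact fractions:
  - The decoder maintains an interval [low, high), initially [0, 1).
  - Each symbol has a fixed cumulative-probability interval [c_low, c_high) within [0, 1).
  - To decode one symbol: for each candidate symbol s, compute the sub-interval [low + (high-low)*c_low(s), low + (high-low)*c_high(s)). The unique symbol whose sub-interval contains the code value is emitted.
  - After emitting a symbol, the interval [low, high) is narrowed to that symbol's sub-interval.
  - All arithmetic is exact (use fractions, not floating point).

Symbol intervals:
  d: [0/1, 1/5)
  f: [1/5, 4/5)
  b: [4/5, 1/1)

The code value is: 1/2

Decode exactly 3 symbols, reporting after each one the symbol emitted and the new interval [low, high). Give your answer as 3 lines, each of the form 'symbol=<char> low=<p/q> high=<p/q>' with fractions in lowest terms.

Answer: symbol=f low=1/5 high=4/5
symbol=f low=8/25 high=17/25
symbol=f low=49/125 high=76/125

Derivation:
Step 1: interval [0/1, 1/1), width = 1/1 - 0/1 = 1/1
  'd': [0/1 + 1/1*0/1, 0/1 + 1/1*1/5) = [0/1, 1/5)
  'f': [0/1 + 1/1*1/5, 0/1 + 1/1*4/5) = [1/5, 4/5) <- contains code 1/2
  'b': [0/1 + 1/1*4/5, 0/1 + 1/1*1/1) = [4/5, 1/1)
  emit 'f', narrow to [1/5, 4/5)
Step 2: interval [1/5, 4/5), width = 4/5 - 1/5 = 3/5
  'd': [1/5 + 3/5*0/1, 1/5 + 3/5*1/5) = [1/5, 8/25)
  'f': [1/5 + 3/5*1/5, 1/5 + 3/5*4/5) = [8/25, 17/25) <- contains code 1/2
  'b': [1/5 + 3/5*4/5, 1/5 + 3/5*1/1) = [17/25, 4/5)
  emit 'f', narrow to [8/25, 17/25)
Step 3: interval [8/25, 17/25), width = 17/25 - 8/25 = 9/25
  'd': [8/25 + 9/25*0/1, 8/25 + 9/25*1/5) = [8/25, 49/125)
  'f': [8/25 + 9/25*1/5, 8/25 + 9/25*4/5) = [49/125, 76/125) <- contains code 1/2
  'b': [8/25 + 9/25*4/5, 8/25 + 9/25*1/1) = [76/125, 17/25)
  emit 'f', narrow to [49/125, 76/125)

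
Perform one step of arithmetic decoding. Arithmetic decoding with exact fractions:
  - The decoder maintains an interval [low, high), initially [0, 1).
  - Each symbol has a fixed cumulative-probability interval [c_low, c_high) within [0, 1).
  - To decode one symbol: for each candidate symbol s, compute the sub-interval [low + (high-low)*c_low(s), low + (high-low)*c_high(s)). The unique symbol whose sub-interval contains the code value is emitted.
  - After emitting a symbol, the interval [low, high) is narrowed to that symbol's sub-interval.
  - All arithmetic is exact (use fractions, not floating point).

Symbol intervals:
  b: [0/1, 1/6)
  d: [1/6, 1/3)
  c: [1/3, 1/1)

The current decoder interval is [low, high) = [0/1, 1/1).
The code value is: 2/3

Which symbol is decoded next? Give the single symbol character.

Interval width = high − low = 1/1 − 0/1 = 1/1
Scaled code = (code − low) / width = (2/3 − 0/1) / 1/1 = 2/3
  b: [0/1, 1/6) 
  d: [1/6, 1/3) 
  c: [1/3, 1/1) ← scaled code falls here ✓

Answer: c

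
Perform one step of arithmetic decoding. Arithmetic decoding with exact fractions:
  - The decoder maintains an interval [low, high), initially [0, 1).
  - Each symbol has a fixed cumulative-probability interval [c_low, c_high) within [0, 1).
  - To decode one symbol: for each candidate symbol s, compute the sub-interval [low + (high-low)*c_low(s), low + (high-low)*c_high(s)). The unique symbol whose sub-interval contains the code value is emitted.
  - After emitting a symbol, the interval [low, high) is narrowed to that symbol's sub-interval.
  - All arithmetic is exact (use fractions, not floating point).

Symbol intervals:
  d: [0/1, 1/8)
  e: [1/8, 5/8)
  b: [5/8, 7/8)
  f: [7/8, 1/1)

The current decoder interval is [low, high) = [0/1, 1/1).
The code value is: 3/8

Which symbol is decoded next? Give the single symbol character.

Answer: e

Derivation:
Interval width = high − low = 1/1 − 0/1 = 1/1
Scaled code = (code − low) / width = (3/8 − 0/1) / 1/1 = 3/8
  d: [0/1, 1/8) 
  e: [1/8, 5/8) ← scaled code falls here ✓
  b: [5/8, 7/8) 
  f: [7/8, 1/1) 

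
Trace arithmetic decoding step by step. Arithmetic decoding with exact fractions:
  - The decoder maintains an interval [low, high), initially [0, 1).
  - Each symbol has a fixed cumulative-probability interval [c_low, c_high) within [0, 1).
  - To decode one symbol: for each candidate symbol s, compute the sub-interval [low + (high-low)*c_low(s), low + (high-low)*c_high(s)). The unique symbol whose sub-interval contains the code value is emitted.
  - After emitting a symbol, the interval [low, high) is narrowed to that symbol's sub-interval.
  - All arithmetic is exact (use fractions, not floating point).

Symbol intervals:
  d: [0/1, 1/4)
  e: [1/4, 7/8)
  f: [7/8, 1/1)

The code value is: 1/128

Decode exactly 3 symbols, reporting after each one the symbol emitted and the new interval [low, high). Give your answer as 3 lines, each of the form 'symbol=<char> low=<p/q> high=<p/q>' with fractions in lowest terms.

Answer: symbol=d low=0/1 high=1/4
symbol=d low=0/1 high=1/16
symbol=d low=0/1 high=1/64

Derivation:
Step 1: interval [0/1, 1/1), width = 1/1 - 0/1 = 1/1
  'd': [0/1 + 1/1*0/1, 0/1 + 1/1*1/4) = [0/1, 1/4) <- contains code 1/128
  'e': [0/1 + 1/1*1/4, 0/1 + 1/1*7/8) = [1/4, 7/8)
  'f': [0/1 + 1/1*7/8, 0/1 + 1/1*1/1) = [7/8, 1/1)
  emit 'd', narrow to [0/1, 1/4)
Step 2: interval [0/1, 1/4), width = 1/4 - 0/1 = 1/4
  'd': [0/1 + 1/4*0/1, 0/1 + 1/4*1/4) = [0/1, 1/16) <- contains code 1/128
  'e': [0/1 + 1/4*1/4, 0/1 + 1/4*7/8) = [1/16, 7/32)
  'f': [0/1 + 1/4*7/8, 0/1 + 1/4*1/1) = [7/32, 1/4)
  emit 'd', narrow to [0/1, 1/16)
Step 3: interval [0/1, 1/16), width = 1/16 - 0/1 = 1/16
  'd': [0/1 + 1/16*0/1, 0/1 + 1/16*1/4) = [0/1, 1/64) <- contains code 1/128
  'e': [0/1 + 1/16*1/4, 0/1 + 1/16*7/8) = [1/64, 7/128)
  'f': [0/1 + 1/16*7/8, 0/1 + 1/16*1/1) = [7/128, 1/16)
  emit 'd', narrow to [0/1, 1/64)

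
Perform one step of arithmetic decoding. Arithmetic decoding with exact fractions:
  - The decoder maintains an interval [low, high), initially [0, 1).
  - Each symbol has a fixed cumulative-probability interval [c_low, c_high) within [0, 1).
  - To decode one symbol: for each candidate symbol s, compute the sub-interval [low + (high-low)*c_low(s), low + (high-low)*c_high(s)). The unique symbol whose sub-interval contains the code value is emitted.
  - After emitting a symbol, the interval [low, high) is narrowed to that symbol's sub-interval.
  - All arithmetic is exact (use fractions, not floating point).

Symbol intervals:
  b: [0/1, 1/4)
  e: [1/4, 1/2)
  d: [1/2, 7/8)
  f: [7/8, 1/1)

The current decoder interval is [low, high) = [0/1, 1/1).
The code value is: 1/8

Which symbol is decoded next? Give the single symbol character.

Answer: b

Derivation:
Interval width = high − low = 1/1 − 0/1 = 1/1
Scaled code = (code − low) / width = (1/8 − 0/1) / 1/1 = 1/8
  b: [0/1, 1/4) ← scaled code falls here ✓
  e: [1/4, 1/2) 
  d: [1/2, 7/8) 
  f: [7/8, 1/1) 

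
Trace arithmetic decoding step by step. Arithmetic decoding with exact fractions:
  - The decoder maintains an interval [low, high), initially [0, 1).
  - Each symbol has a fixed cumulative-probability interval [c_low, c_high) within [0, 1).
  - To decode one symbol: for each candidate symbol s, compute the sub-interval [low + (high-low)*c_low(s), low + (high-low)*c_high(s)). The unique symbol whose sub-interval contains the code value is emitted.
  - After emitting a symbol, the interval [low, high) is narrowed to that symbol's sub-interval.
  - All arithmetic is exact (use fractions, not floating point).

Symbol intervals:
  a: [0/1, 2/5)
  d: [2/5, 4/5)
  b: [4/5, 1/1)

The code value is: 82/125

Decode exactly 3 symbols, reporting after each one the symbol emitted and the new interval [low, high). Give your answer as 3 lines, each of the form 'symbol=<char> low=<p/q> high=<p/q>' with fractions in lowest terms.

Step 1: interval [0/1, 1/1), width = 1/1 - 0/1 = 1/1
  'a': [0/1 + 1/1*0/1, 0/1 + 1/1*2/5) = [0/1, 2/5)
  'd': [0/1 + 1/1*2/5, 0/1 + 1/1*4/5) = [2/5, 4/5) <- contains code 82/125
  'b': [0/1 + 1/1*4/5, 0/1 + 1/1*1/1) = [4/5, 1/1)
  emit 'd', narrow to [2/5, 4/5)
Step 2: interval [2/5, 4/5), width = 4/5 - 2/5 = 2/5
  'a': [2/5 + 2/5*0/1, 2/5 + 2/5*2/5) = [2/5, 14/25)
  'd': [2/5 + 2/5*2/5, 2/5 + 2/5*4/5) = [14/25, 18/25) <- contains code 82/125
  'b': [2/5 + 2/5*4/5, 2/5 + 2/5*1/1) = [18/25, 4/5)
  emit 'd', narrow to [14/25, 18/25)
Step 3: interval [14/25, 18/25), width = 18/25 - 14/25 = 4/25
  'a': [14/25 + 4/25*0/1, 14/25 + 4/25*2/5) = [14/25, 78/125)
  'd': [14/25 + 4/25*2/5, 14/25 + 4/25*4/5) = [78/125, 86/125) <- contains code 82/125
  'b': [14/25 + 4/25*4/5, 14/25 + 4/25*1/1) = [86/125, 18/25)
  emit 'd', narrow to [78/125, 86/125)

Answer: symbol=d low=2/5 high=4/5
symbol=d low=14/25 high=18/25
symbol=d low=78/125 high=86/125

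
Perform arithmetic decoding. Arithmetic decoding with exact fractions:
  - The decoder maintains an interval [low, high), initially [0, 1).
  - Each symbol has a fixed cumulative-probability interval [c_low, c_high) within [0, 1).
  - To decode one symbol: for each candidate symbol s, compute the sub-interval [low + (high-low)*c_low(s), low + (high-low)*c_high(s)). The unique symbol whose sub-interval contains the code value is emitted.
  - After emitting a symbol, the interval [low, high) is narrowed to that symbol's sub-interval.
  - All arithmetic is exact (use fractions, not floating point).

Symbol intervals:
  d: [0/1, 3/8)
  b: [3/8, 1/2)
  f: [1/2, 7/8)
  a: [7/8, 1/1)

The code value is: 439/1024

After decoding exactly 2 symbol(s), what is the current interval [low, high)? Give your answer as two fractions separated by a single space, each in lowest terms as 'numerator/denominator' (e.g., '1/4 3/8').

Answer: 27/64 7/16

Derivation:
Step 1: interval [0/1, 1/1), width = 1/1 - 0/1 = 1/1
  'd': [0/1 + 1/1*0/1, 0/1 + 1/1*3/8) = [0/1, 3/8)
  'b': [0/1 + 1/1*3/8, 0/1 + 1/1*1/2) = [3/8, 1/2) <- contains code 439/1024
  'f': [0/1 + 1/1*1/2, 0/1 + 1/1*7/8) = [1/2, 7/8)
  'a': [0/1 + 1/1*7/8, 0/1 + 1/1*1/1) = [7/8, 1/1)
  emit 'b', narrow to [3/8, 1/2)
Step 2: interval [3/8, 1/2), width = 1/2 - 3/8 = 1/8
  'd': [3/8 + 1/8*0/1, 3/8 + 1/8*3/8) = [3/8, 27/64)
  'b': [3/8 + 1/8*3/8, 3/8 + 1/8*1/2) = [27/64, 7/16) <- contains code 439/1024
  'f': [3/8 + 1/8*1/2, 3/8 + 1/8*7/8) = [7/16, 31/64)
  'a': [3/8 + 1/8*7/8, 3/8 + 1/8*1/1) = [31/64, 1/2)
  emit 'b', narrow to [27/64, 7/16)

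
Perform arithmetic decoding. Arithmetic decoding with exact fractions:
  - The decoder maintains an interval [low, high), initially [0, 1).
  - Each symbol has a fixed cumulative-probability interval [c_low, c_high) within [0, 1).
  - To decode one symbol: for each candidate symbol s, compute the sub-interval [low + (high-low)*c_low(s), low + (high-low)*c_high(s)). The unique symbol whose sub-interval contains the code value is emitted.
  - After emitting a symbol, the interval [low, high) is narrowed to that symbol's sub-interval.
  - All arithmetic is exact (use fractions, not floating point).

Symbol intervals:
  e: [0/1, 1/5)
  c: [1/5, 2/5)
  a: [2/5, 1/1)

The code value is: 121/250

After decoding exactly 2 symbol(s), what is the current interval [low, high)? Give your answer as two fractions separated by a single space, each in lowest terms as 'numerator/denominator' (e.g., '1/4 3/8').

Step 1: interval [0/1, 1/1), width = 1/1 - 0/1 = 1/1
  'e': [0/1 + 1/1*0/1, 0/1 + 1/1*1/5) = [0/1, 1/5)
  'c': [0/1 + 1/1*1/5, 0/1 + 1/1*2/5) = [1/5, 2/5)
  'a': [0/1 + 1/1*2/5, 0/1 + 1/1*1/1) = [2/5, 1/1) <- contains code 121/250
  emit 'a', narrow to [2/5, 1/1)
Step 2: interval [2/5, 1/1), width = 1/1 - 2/5 = 3/5
  'e': [2/5 + 3/5*0/1, 2/5 + 3/5*1/5) = [2/5, 13/25) <- contains code 121/250
  'c': [2/5 + 3/5*1/5, 2/5 + 3/5*2/5) = [13/25, 16/25)
  'a': [2/5 + 3/5*2/5, 2/5 + 3/5*1/1) = [16/25, 1/1)
  emit 'e', narrow to [2/5, 13/25)

Answer: 2/5 13/25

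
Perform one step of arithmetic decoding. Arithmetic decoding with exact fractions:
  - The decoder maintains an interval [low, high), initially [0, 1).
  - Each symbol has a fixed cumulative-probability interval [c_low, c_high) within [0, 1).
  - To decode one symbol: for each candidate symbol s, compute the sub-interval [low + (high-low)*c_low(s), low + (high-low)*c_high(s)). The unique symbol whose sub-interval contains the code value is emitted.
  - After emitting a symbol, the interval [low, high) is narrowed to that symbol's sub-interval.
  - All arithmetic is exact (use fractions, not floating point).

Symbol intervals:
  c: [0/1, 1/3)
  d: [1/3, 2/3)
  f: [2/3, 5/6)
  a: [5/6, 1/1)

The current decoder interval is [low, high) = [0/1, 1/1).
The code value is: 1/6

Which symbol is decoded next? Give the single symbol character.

Answer: c

Derivation:
Interval width = high − low = 1/1 − 0/1 = 1/1
Scaled code = (code − low) / width = (1/6 − 0/1) / 1/1 = 1/6
  c: [0/1, 1/3) ← scaled code falls here ✓
  d: [1/3, 2/3) 
  f: [2/3, 5/6) 
  a: [5/6, 1/1) 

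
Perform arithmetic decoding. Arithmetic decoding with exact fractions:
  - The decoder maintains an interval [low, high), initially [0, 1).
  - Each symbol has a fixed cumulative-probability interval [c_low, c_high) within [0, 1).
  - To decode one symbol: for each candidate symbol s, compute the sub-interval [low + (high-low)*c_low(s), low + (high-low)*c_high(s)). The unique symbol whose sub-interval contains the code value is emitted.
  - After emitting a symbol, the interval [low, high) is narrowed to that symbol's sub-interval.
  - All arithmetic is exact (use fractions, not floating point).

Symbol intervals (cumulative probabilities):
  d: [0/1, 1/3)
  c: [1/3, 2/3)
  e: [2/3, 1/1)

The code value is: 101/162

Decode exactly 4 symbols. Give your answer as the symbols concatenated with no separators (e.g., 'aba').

Step 1: interval [0/1, 1/1), width = 1/1 - 0/1 = 1/1
  'd': [0/1 + 1/1*0/1, 0/1 + 1/1*1/3) = [0/1, 1/3)
  'c': [0/1 + 1/1*1/3, 0/1 + 1/1*2/3) = [1/3, 2/3) <- contains code 101/162
  'e': [0/1 + 1/1*2/3, 0/1 + 1/1*1/1) = [2/3, 1/1)
  emit 'c', narrow to [1/3, 2/3)
Step 2: interval [1/3, 2/3), width = 2/3 - 1/3 = 1/3
  'd': [1/3 + 1/3*0/1, 1/3 + 1/3*1/3) = [1/3, 4/9)
  'c': [1/3 + 1/3*1/3, 1/3 + 1/3*2/3) = [4/9, 5/9)
  'e': [1/3 + 1/3*2/3, 1/3 + 1/3*1/1) = [5/9, 2/3) <- contains code 101/162
  emit 'e', narrow to [5/9, 2/3)
Step 3: interval [5/9, 2/3), width = 2/3 - 5/9 = 1/9
  'd': [5/9 + 1/9*0/1, 5/9 + 1/9*1/3) = [5/9, 16/27)
  'c': [5/9 + 1/9*1/3, 5/9 + 1/9*2/3) = [16/27, 17/27) <- contains code 101/162
  'e': [5/9 + 1/9*2/3, 5/9 + 1/9*1/1) = [17/27, 2/3)
  emit 'c', narrow to [16/27, 17/27)
Step 4: interval [16/27, 17/27), width = 17/27 - 16/27 = 1/27
  'd': [16/27 + 1/27*0/1, 16/27 + 1/27*1/3) = [16/27, 49/81)
  'c': [16/27 + 1/27*1/3, 16/27 + 1/27*2/3) = [49/81, 50/81)
  'e': [16/27 + 1/27*2/3, 16/27 + 1/27*1/1) = [50/81, 17/27) <- contains code 101/162
  emit 'e', narrow to [50/81, 17/27)

Answer: cece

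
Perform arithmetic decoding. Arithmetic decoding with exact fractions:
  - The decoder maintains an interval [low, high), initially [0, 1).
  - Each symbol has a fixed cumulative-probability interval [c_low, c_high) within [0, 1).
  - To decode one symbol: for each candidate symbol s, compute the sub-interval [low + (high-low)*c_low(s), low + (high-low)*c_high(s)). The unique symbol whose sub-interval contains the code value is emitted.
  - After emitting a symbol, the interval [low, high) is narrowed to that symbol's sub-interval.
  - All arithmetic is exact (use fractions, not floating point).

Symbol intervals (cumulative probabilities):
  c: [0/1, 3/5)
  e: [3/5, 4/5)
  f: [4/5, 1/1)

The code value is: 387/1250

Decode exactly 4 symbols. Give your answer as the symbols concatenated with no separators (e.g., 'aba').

Step 1: interval [0/1, 1/1), width = 1/1 - 0/1 = 1/1
  'c': [0/1 + 1/1*0/1, 0/1 + 1/1*3/5) = [0/1, 3/5) <- contains code 387/1250
  'e': [0/1 + 1/1*3/5, 0/1 + 1/1*4/5) = [3/5, 4/5)
  'f': [0/1 + 1/1*4/5, 0/1 + 1/1*1/1) = [4/5, 1/1)
  emit 'c', narrow to [0/1, 3/5)
Step 2: interval [0/1, 3/5), width = 3/5 - 0/1 = 3/5
  'c': [0/1 + 3/5*0/1, 0/1 + 3/5*3/5) = [0/1, 9/25) <- contains code 387/1250
  'e': [0/1 + 3/5*3/5, 0/1 + 3/5*4/5) = [9/25, 12/25)
  'f': [0/1 + 3/5*4/5, 0/1 + 3/5*1/1) = [12/25, 3/5)
  emit 'c', narrow to [0/1, 9/25)
Step 3: interval [0/1, 9/25), width = 9/25 - 0/1 = 9/25
  'c': [0/1 + 9/25*0/1, 0/1 + 9/25*3/5) = [0/1, 27/125)
  'e': [0/1 + 9/25*3/5, 0/1 + 9/25*4/5) = [27/125, 36/125)
  'f': [0/1 + 9/25*4/5, 0/1 + 9/25*1/1) = [36/125, 9/25) <- contains code 387/1250
  emit 'f', narrow to [36/125, 9/25)
Step 4: interval [36/125, 9/25), width = 9/25 - 36/125 = 9/125
  'c': [36/125 + 9/125*0/1, 36/125 + 9/125*3/5) = [36/125, 207/625) <- contains code 387/1250
  'e': [36/125 + 9/125*3/5, 36/125 + 9/125*4/5) = [207/625, 216/625)
  'f': [36/125 + 9/125*4/5, 36/125 + 9/125*1/1) = [216/625, 9/25)
  emit 'c', narrow to [36/125, 207/625)

Answer: ccfc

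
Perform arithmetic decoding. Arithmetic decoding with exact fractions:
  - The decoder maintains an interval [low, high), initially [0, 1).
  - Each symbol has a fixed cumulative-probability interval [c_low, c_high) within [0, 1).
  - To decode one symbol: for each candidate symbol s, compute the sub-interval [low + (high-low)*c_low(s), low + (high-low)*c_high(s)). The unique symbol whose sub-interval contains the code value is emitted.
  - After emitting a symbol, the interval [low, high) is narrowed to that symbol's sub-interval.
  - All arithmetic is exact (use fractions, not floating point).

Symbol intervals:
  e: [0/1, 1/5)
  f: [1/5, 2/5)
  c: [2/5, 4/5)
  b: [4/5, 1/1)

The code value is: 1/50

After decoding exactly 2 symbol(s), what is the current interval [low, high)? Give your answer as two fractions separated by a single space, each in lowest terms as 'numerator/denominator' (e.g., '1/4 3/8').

Answer: 0/1 1/25

Derivation:
Step 1: interval [0/1, 1/1), width = 1/1 - 0/1 = 1/1
  'e': [0/1 + 1/1*0/1, 0/1 + 1/1*1/5) = [0/1, 1/5) <- contains code 1/50
  'f': [0/1 + 1/1*1/5, 0/1 + 1/1*2/5) = [1/5, 2/5)
  'c': [0/1 + 1/1*2/5, 0/1 + 1/1*4/5) = [2/5, 4/5)
  'b': [0/1 + 1/1*4/5, 0/1 + 1/1*1/1) = [4/5, 1/1)
  emit 'e', narrow to [0/1, 1/5)
Step 2: interval [0/1, 1/5), width = 1/5 - 0/1 = 1/5
  'e': [0/1 + 1/5*0/1, 0/1 + 1/5*1/5) = [0/1, 1/25) <- contains code 1/50
  'f': [0/1 + 1/5*1/5, 0/1 + 1/5*2/5) = [1/25, 2/25)
  'c': [0/1 + 1/5*2/5, 0/1 + 1/5*4/5) = [2/25, 4/25)
  'b': [0/1 + 1/5*4/5, 0/1 + 1/5*1/1) = [4/25, 1/5)
  emit 'e', narrow to [0/1, 1/25)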